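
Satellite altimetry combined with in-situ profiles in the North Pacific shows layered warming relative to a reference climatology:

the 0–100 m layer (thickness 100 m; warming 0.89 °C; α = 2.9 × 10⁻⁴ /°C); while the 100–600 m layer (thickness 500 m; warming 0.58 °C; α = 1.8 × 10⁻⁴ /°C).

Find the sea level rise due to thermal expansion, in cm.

7.8 cm

Layer 1: 100 × 0.89 × 2.9×10⁻⁴ = 0.02581 m
100–600 m: 500 × 1.8×10⁻⁴ × 0.58 = 0.05220 m
Δh = 0.02581 + 0.05220 = 0.07801 m ≈ 7.8 cm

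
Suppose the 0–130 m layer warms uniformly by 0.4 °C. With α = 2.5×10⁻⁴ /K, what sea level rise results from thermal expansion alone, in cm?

Δh = 1.30 cm

Δh = αΔT·H = 2.5×10⁻⁴ × 0.4 × 130 = 0.01300 m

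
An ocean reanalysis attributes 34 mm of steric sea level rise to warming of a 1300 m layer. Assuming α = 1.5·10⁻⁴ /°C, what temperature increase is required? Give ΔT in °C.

about 0.174 °C

ΔT = Δh/(αH) = 0.034 / (1.5×10⁻⁴ × 1300) ≈ 0.1744 °C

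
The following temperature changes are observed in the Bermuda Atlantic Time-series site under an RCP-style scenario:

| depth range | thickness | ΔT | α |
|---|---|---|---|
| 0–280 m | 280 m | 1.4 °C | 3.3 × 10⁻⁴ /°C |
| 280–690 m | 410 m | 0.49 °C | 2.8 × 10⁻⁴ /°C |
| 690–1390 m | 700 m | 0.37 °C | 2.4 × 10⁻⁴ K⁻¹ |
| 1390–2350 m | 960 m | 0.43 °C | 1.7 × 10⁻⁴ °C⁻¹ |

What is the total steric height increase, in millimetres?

Layer 1: 280 × 1.4 × 3.3×10⁻⁴ = 0.12936 m
Layer 2: 2.8×10⁻⁴ × 410 × 0.49 = 0.056252 m
690–1390 m: 2.4×10⁻⁴ × 700 × 0.37 = 0.06216 m
1390–2350 m: 0.43 × 1.7×10⁻⁴ × 960 = 0.070176 m
Δh = 0.12936 + 0.056252 + 0.06216 + 0.070176 = 0.317948 m

about 318 mm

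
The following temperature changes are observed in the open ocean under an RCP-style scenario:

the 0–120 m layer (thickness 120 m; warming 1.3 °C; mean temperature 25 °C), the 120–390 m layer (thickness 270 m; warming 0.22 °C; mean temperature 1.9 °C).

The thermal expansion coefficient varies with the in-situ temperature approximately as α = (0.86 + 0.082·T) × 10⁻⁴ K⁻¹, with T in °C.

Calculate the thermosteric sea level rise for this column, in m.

Δh = 0.0514 m

Layer 1: α = (0.86 + 0.082×25)×10⁻⁴ = 2.91×10⁻⁴ K⁻¹
Layer 2: α = (0.86 + 0.082×1.9)×10⁻⁴ = 1.0158×10⁻⁴ K⁻¹
2.91×10⁻⁴ × 1.3 × 120 = 0.045396 m
0.22 × 270 × 1.0158×10⁻⁴ = 0.006033852 m
Δh = 0.045396 + 0.006033852 = 0.051429852 m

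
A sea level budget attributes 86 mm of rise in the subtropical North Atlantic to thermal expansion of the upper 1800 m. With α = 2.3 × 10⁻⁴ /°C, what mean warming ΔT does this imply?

ΔT ≈ 0.208 K

ΔT = Δh/(αH) = 0.086 / (2.3×10⁻⁴ × 1800) ≈ 0.2077 K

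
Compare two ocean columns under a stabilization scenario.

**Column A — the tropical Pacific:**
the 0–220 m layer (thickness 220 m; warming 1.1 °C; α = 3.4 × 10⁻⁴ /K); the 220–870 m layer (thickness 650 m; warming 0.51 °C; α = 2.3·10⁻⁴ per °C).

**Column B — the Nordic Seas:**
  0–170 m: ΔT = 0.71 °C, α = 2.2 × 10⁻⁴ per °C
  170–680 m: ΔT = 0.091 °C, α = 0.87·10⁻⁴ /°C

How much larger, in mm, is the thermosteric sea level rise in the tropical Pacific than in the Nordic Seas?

128 mm larger

A Layer 1: 3.4×10⁻⁴ × 220 × 1.1 = 0.08228 m
A 220–870 m: 2.3×10⁻⁴ × 650 × 0.51 = 0.076245 m
A total: 0.158525 m
B 0–170 m: 0.71 × 2.2×10⁻⁴ × 170 = 0.026554 m
B 170–680 m: 0.87×10⁻⁴ × 510 × 0.091 = 0.00403767 m
B total: 0.03059167 m
Difference: 0.158525 − 0.03059167 = 0.12793333 m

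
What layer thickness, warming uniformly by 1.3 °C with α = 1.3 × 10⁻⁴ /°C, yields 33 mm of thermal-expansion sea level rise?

H ≈ 195 m

H = Δh/(αΔT) = 0.033 / (1.3×10⁻⁴ × 1.3) ≈ 195.3 m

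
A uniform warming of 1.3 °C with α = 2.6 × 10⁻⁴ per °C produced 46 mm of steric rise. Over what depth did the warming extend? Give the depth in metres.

H = Δh/(αΔT) = 0.046 / (2.6×10⁻⁴ × 1.3) ≈ 136.1 m

about 136 m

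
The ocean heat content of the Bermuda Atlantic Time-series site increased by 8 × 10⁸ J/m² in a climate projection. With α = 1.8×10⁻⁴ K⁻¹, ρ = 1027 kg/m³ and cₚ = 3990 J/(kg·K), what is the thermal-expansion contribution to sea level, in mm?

Δh = αQ/(ρcₚ) = 1.8×10⁻⁴ × 8×10⁸ / (1027 × 3990) ≈ 0.035141 m

35.1 mm of thermosteric rise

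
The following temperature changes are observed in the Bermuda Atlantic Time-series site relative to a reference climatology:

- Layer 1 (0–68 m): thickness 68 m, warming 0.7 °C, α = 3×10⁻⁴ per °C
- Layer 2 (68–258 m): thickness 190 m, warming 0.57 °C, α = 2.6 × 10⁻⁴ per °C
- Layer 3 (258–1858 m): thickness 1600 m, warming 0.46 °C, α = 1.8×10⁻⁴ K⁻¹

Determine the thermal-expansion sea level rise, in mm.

0–68 m: 0.7 × 3×10⁻⁴ × 68 = 0.01428 m
68–258 m: 0.57 × 2.6×10⁻⁴ × 190 = 0.028158 m
258–1858 m: 0.46 × 1600 × 1.8×10⁻⁴ = 0.13248 m
Δh = 0.01428 + 0.028158 + 0.13248 = 0.174918 m ≈ 175 mm

Δh = 175 mm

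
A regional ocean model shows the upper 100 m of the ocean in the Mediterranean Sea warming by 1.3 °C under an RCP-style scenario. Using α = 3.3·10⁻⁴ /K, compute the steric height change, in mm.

Δh ≈ 42.9 mm

Δh = αΔT·H = 3.3×10⁻⁴ × 1.3 × 100 = 0.04290 m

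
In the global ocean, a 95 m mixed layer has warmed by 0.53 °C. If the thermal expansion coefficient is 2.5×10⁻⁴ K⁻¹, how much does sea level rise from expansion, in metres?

0.0126 m of thermosteric rise

Δh = αΔT·H = 2.5×10⁻⁴ × 0.53 × 95 = 0.0125875 m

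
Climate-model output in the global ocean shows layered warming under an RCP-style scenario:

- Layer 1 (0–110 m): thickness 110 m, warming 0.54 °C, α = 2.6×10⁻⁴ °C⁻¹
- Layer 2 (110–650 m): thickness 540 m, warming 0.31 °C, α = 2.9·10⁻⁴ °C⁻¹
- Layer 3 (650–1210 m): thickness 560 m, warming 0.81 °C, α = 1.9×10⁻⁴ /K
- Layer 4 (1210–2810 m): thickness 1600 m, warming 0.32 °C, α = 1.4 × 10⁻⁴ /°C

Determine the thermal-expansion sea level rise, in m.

Δh = 0.222 m

0.54 × 110 × 2.6×10⁻⁴ = 0.015444 m
540 × 0.31 × 2.9×10⁻⁴ = 0.048546 m
650–1210 m: 560 × 0.81 × 1.9×10⁻⁴ = 0.086184 m
1210–2810 m: 1600 × 0.32 × 1.4×10⁻⁴ = 0.07168 m
Δh = 0.015444 + 0.048546 + 0.086184 + 0.07168 = 0.221854 m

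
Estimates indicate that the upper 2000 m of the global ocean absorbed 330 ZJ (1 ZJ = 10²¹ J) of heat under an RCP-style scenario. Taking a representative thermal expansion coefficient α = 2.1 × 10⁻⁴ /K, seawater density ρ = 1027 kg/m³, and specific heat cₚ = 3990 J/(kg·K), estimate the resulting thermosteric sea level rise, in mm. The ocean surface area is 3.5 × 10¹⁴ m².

48 mm

Per unit area: Q = 330×10²¹ / (3.5×10¹⁴) ≈ 9.429×10⁸ J/m²
Δh = αQ/(ρcₚ) = 2.1×10⁻⁴ × 9.429×10⁸ / (1027 × 3990) ≈ 0.048322 m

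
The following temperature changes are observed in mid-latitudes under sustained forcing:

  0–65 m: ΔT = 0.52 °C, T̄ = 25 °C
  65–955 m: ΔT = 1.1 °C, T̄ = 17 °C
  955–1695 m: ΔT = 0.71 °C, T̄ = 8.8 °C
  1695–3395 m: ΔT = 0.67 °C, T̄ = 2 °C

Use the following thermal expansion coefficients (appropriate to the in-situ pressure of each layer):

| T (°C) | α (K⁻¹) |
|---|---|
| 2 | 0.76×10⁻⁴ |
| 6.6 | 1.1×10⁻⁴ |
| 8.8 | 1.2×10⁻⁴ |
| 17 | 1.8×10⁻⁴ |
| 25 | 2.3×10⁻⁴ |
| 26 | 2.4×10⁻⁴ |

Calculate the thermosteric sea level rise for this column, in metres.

Δh ≈ 0.33 m

Layer 1 at 25 °C → α = 2.3×10⁻⁴ K⁻¹
Layer 2 at 17 °C → α = 1.8×10⁻⁴ K⁻¹
Layer 3 at 8.8 °C → α = 1.2×10⁻⁴ K⁻¹
Layer 4 at 2 °C → α = 0.76×10⁻⁴ K⁻¹
Layer 1: 0.52 × 2.3×10⁻⁴ × 65 = 0.007774 m
65–955 m: 1.1 × 1.8×10⁻⁴ × 890 = 0.17622 m
740 × 0.71 × 1.2×10⁻⁴ = 0.063048 m
0.76×10⁻⁴ × 0.67 × 1700 = 0.086564 m
Δh = 0.007774 + 0.17622 + 0.063048 + 0.086564 = 0.333606 m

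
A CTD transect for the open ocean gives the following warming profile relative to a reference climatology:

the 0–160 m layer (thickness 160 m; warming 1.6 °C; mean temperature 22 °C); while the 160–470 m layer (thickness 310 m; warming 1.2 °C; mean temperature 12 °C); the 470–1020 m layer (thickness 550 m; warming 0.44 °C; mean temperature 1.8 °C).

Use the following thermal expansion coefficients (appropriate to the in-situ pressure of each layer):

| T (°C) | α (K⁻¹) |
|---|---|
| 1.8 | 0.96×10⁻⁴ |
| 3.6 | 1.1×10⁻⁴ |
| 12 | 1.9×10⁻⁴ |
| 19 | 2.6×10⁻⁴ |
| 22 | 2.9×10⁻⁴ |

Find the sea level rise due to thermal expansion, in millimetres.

about 168 mm

Layer 1 at 22 °C → α = 2.9×10⁻⁴ K⁻¹
Layer 2 at 12 °C → α = 1.9×10⁻⁴ K⁻¹
Layer 3 at 1.8 °C → α = 0.96×10⁻⁴ K⁻¹
0–160 m: 2.9×10⁻⁴ × 160 × 1.6 = 0.07424 m
Layer 2: 1.2 × 310 × 1.9×10⁻⁴ = 0.07068 m
Layer 3: 0.96×10⁻⁴ × 550 × 0.44 = 0.023232 m
Δh = 0.07424 + 0.07068 + 0.023232 = 0.168152 m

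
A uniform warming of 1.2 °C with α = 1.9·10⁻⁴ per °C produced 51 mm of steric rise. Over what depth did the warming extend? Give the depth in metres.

H = Δh/(αΔT) = 0.051 / (1.9×10⁻⁴ × 1.2) ≈ 223.7 m

224 m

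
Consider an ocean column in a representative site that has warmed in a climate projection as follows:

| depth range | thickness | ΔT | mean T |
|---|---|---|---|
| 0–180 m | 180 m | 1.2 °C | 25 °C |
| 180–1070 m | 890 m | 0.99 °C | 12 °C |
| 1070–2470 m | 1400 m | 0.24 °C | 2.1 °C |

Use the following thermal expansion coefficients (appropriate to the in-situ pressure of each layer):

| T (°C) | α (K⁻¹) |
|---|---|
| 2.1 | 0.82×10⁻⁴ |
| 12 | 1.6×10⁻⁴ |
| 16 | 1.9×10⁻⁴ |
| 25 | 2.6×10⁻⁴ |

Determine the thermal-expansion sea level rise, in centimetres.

Layer 1 at 25 °C → α = 2.6×10⁻⁴ K⁻¹
Layer 2 at 12 °C → α = 1.6×10⁻⁴ K⁻¹
Layer 3 at 2.1 °C → α = 0.82×10⁻⁴ K⁻¹
0–180 m: 2.6×10⁻⁴ × 1.2 × 180 = 0.05616 m
180–1070 m: 890 × 0.99 × 1.6×10⁻⁴ = 0.140976 m
1070–2470 m: 0.24 × 1400 × 0.82×10⁻⁴ = 0.027552 m
Δh = 0.05616 + 0.140976 + 0.027552 = 0.224688 m

Δh = 22 cm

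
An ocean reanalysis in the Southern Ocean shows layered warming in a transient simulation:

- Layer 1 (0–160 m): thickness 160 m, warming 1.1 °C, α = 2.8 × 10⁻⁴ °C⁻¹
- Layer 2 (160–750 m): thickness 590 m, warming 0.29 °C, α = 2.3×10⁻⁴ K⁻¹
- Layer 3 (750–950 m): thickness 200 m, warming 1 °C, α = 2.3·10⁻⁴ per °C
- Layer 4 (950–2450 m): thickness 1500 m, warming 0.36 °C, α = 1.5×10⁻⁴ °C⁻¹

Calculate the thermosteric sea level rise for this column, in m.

about 0.22 m

2.8×10⁻⁴ × 1.1 × 160 = 0.04928 m
2.3×10⁻⁴ × 0.29 × 590 = 0.039353 m
750–950 m: 1 × 2.3×10⁻⁴ × 200 = 0.04600 m
950–2450 m: 1.5×10⁻⁴ × 1500 × 0.36 = 0.08100 m
Δh = 0.04928 + 0.039353 + 0.04600 + 0.08100 = 0.215633 m ≈ 0.22 m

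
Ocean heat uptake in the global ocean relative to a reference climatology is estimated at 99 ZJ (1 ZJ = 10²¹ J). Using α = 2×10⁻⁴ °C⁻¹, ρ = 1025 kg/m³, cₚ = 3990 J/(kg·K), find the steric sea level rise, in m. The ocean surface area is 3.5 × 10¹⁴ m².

Per unit area: Q = 99×10²¹ / (3.5×10¹⁴) ≈ 2.829×10⁸ J/m²
Δh = αQ/(ρcₚ) = 2×10⁻⁴ × 2.829×10⁸ / (1025 × 3990) ≈ 0.013835 m

0.0138 m of thermosteric rise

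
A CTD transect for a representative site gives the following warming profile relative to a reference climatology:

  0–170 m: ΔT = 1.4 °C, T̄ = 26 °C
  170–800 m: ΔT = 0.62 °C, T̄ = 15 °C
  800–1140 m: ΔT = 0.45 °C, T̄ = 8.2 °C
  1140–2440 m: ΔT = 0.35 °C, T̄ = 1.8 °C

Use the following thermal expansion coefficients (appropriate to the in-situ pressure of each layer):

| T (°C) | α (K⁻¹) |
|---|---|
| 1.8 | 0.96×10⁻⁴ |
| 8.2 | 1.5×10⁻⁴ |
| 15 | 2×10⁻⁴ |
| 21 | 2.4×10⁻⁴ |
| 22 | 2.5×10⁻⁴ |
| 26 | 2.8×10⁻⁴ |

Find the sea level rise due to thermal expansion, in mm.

Layer 1 at 26 °C → α = 2.8×10⁻⁴ K⁻¹
Layer 2 at 15 °C → α = 2×10⁻⁴ K⁻¹
Layer 3 at 8.2 °C → α = 1.5×10⁻⁴ K⁻¹
Layer 4 at 1.8 °C → α = 0.96×10⁻⁴ K⁻¹
0–170 m: 2.8×10⁻⁴ × 170 × 1.4 = 0.06664 m
0.62 × 2×10⁻⁴ × 630 = 0.07812 m
Layer 3: 0.45 × 1.5×10⁻⁴ × 340 = 0.02295 m
Layer 4: 1300 × 0.35 × 0.96×10⁻⁴ = 0.04368 m
Δh = 0.06664 + 0.07812 + 0.02295 + 0.04368 = 0.21139 m

Δh ≈ 211 mm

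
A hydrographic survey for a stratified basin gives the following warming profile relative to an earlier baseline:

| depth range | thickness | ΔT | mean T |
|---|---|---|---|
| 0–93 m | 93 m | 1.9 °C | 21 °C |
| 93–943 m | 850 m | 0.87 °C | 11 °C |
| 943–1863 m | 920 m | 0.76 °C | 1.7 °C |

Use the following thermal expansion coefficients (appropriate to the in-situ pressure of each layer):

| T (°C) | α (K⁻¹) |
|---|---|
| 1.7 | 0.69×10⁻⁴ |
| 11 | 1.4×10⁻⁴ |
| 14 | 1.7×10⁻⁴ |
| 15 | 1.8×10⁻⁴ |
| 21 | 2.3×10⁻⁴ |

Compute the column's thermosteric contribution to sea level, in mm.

190 mm of thermosteric rise

Layer 1 at 21 °C → α = 2.3×10⁻⁴ K⁻¹
Layer 2 at 11 °C → α = 1.4×10⁻⁴ K⁻¹
Layer 3 at 1.7 °C → α = 0.69×10⁻⁴ K⁻¹
93 × 2.3×10⁻⁴ × 1.9 = 0.040641 m
93–943 m: 850 × 1.4×10⁻⁴ × 0.87 = 0.10353 m
0.69×10⁻⁴ × 920 × 0.76 = 0.0482448 m
Δh = 0.040641 + 0.10353 + 0.0482448 = 0.1924158 m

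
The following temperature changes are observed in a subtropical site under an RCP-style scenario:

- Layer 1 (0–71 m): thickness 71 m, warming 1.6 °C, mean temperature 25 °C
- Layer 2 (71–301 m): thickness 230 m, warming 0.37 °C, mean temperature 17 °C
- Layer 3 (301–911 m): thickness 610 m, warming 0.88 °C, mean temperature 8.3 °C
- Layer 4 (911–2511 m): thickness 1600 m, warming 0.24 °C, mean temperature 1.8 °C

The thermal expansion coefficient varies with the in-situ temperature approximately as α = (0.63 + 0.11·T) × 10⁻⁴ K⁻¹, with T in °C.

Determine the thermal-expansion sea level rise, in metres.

Δh ≈ 0.174 m

Layer 1: α = (0.63 + 0.11×25)×10⁻⁴ = 3.38×10⁻⁴ K⁻¹
Layer 2: α = (0.63 + 0.11×17)×10⁻⁴ = 2.5×10⁻⁴ K⁻¹
Layer 3: α = (0.63 + 0.11×8.3)×10⁻⁴ = 1.543×10⁻⁴ K⁻¹
Layer 4: α = (0.63 + 0.11×1.8)×10⁻⁴ = 0.828×10⁻⁴ K⁻¹
3.38×10⁻⁴ × 71 × 1.6 = 0.0383968 m
230 × 0.37 × 2.5×10⁻⁴ = 0.021275 m
0.88 × 610 × 1.543×10⁻⁴ = 0.08282824 m
1600 × 0.24 × 0.828×10⁻⁴ = 0.0317952 m
Δh = 0.0383968 + 0.021275 + 0.08282824 + 0.0317952 = 0.17429524 m ≈ 0.174 m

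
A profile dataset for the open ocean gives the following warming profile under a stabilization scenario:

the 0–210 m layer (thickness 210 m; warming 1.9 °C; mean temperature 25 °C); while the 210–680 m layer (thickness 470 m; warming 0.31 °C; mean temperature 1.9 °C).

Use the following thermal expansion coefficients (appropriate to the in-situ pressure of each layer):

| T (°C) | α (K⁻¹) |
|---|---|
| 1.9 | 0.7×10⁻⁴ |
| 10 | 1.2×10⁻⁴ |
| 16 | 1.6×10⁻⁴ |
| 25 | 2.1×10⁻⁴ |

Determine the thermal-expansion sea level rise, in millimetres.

Layer 1 at 25 °C → α = 2.1×10⁻⁴ K⁻¹
Layer 2 at 1.9 °C → α = 0.7×10⁻⁴ K⁻¹
Layer 1: 210 × 2.1×10⁻⁴ × 1.9 = 0.08379 m
470 × 0.31 × 0.7×10⁻⁴ = 0.010199 m
Δh = 0.08379 + 0.010199 = 0.093989 m ≈ 94.0 mm

94.0 mm of thermosteric rise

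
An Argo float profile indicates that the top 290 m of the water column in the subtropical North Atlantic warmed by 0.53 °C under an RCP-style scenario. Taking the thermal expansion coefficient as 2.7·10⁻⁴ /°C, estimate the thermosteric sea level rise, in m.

Δh = 0.0415 m

Δh = αΔT·H = 2.7×10⁻⁴ × 0.53 × 290 = 0.041499 m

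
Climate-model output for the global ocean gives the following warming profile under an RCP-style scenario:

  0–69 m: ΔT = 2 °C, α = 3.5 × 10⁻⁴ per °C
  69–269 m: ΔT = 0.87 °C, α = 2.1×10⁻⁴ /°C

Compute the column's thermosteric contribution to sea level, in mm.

Δh = 84.8 mm

0–69 m: 69 × 2 × 3.5×10⁻⁴ = 0.04830 m
Layer 2: 0.87 × 2.1×10⁻⁴ × 200 = 0.03654 m
Δh = 0.04830 + 0.03654 = 0.08484 m ≈ 84.8 mm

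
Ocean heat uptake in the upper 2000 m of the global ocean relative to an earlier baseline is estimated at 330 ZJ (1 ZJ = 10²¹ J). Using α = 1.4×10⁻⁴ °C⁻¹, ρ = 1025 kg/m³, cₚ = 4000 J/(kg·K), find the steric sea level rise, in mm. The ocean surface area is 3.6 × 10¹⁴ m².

Per unit area: Q = 330×10²¹ / (3.6×10¹⁴) ≈ 9.167×10⁸ J/m²
Δh = αQ/(ρcₚ) = 1.4×10⁻⁴ × 9.167×10⁸ / (1025 × 4000) ≈ 0.031302 m

Δh = 31.3 mm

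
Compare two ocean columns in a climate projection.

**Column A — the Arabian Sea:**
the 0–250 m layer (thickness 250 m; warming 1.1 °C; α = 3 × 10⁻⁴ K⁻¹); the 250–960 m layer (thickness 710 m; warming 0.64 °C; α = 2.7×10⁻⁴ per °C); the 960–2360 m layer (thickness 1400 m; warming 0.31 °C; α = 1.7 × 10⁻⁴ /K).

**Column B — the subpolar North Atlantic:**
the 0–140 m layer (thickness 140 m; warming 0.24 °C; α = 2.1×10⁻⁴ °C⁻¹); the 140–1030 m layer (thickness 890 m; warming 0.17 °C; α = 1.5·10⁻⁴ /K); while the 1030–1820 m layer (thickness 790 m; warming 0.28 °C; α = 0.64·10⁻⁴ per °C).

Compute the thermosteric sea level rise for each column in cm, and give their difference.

A: 28 cm; B: 4.4 cm; difference 24 cm

A 0–250 m: 3×10⁻⁴ × 1.1 × 250 = 0.08250 m
A Layer 2: 710 × 0.64 × 2.7×10⁻⁴ = 0.122688 m
A 1400 × 0.31 × 1.7×10⁻⁴ = 0.07378 m
A total: 0.278968 m
B 140 × 2.1×10⁻⁴ × 0.24 = 0.007056 m
B 0.17 × 890 × 1.5×10⁻⁴ = 0.022695 m
B Layer 3: 0.28 × 790 × 0.64×10⁻⁴ = 0.0141568 m
B total: 0.0439078 m
Difference: 0.278968 − 0.0439078 = 0.2350602 m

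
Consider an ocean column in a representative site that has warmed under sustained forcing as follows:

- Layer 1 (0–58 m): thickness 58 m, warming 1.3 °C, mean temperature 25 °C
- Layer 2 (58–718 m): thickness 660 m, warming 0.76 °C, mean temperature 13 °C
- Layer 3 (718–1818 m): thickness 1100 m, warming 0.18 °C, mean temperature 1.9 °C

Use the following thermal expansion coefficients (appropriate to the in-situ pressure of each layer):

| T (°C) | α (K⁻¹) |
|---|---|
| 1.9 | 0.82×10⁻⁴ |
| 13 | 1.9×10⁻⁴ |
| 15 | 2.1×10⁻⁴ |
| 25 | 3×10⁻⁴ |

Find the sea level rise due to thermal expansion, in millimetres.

Layer 1 at 25 °C → α = 3×10⁻⁴ K⁻¹
Layer 2 at 13 °C → α = 1.9×10⁻⁴ K⁻¹
Layer 3 at 1.9 °C → α = 0.82×10⁻⁴ K⁻¹
0–58 m: 3×10⁻⁴ × 1.3 × 58 = 0.02262 m
Layer 2: 1.9×10⁻⁴ × 0.76 × 660 = 0.095304 m
0.18 × 1100 × 0.82×10⁻⁴ = 0.016236 m
Δh = 0.02262 + 0.095304 + 0.016236 = 0.13416 m

130 mm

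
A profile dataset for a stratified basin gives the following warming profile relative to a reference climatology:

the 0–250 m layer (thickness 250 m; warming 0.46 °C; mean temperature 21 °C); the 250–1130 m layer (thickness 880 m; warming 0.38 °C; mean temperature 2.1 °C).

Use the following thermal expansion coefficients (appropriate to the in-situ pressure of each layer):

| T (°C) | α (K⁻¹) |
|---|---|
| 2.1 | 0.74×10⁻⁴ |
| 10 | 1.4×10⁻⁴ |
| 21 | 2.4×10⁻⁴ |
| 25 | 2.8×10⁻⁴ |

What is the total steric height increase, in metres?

Layer 1 at 21 °C → α = 2.4×10⁻⁴ K⁻¹
Layer 2 at 2.1 °C → α = 0.74×10⁻⁴ K⁻¹
0.46 × 250 × 2.4×10⁻⁴ = 0.02760 m
250–1130 m: 880 × 0.74×10⁻⁴ × 0.38 = 0.0247456 m
Δh = 0.02760 + 0.0247456 = 0.0523456 m

0.0523 m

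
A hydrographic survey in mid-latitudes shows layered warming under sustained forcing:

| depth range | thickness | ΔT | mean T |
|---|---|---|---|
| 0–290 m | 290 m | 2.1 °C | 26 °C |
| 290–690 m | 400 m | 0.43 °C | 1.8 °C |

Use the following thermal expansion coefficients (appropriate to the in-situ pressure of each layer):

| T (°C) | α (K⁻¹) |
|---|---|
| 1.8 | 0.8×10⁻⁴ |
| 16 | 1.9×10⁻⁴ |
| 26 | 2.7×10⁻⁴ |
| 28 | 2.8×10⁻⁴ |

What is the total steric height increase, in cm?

Layer 1 at 26 °C → α = 2.7×10⁻⁴ K⁻¹
Layer 2 at 1.8 °C → α = 0.8×10⁻⁴ K⁻¹
Layer 1: 2.7×10⁻⁴ × 2.1 × 290 = 0.16443 m
0.43 × 400 × 0.8×10⁻⁴ = 0.01376 m
Δh = 0.16443 + 0.01376 = 0.17819 m

17.8 cm of thermosteric rise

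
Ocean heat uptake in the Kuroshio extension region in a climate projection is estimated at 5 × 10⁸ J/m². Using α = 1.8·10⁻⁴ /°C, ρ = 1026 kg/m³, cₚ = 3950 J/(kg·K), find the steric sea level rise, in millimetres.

Δh ≈ 22.2 mm

Δh = αQ/(ρcₚ) = 1.8×10⁻⁴ × 5×10⁸ / (1026 × 3950) ≈ 0.022207 m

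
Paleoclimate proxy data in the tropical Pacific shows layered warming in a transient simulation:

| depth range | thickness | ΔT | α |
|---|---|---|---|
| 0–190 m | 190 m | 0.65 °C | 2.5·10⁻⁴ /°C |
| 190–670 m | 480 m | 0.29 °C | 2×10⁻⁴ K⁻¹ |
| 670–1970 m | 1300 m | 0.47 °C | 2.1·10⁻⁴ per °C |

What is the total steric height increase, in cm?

0–190 m: 2.5×10⁻⁴ × 190 × 0.65 = 0.030875 m
Layer 2: 0.29 × 2×10⁻⁴ × 480 = 0.02784 m
2.1×10⁻⁴ × 1300 × 0.47 = 0.12831 m
Δh = 0.030875 + 0.02784 + 0.12831 = 0.187025 m

19 cm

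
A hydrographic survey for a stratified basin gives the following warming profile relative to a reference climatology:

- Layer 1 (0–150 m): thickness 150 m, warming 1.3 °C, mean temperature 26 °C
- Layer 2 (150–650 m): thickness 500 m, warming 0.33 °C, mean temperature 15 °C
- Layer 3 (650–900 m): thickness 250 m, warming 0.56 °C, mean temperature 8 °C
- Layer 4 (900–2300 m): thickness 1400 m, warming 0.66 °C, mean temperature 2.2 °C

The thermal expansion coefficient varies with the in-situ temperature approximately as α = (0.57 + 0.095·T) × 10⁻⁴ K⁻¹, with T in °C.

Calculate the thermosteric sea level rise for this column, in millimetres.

about 180 mm

Layer 1: α = (0.57 + 0.095×26)×10⁻⁴ = 3.04×10⁻⁴ K⁻¹
Layer 2: α = (0.57 + 0.095×15)×10⁻⁴ = 1.995×10⁻⁴ K⁻¹
Layer 3: α = (0.57 + 0.095×8)×10⁻⁴ = 1.33×10⁻⁴ K⁻¹
Layer 4: α = (0.57 + 0.095×2.2)×10⁻⁴ = 0.779×10⁻⁴ K⁻¹
150 × 1.3 × 3.04×10⁻⁴ = 0.05928 m
Layer 2: 1.995×10⁻⁴ × 500 × 0.33 = 0.0329175 m
0.56 × 1.33×10⁻⁴ × 250 = 0.01862 m
900–2300 m: 0.66 × 1400 × 0.779×10⁻⁴ = 0.0719796 m
Δh = 0.05928 + 0.0329175 + 0.01862 + 0.0719796 = 0.1827971 m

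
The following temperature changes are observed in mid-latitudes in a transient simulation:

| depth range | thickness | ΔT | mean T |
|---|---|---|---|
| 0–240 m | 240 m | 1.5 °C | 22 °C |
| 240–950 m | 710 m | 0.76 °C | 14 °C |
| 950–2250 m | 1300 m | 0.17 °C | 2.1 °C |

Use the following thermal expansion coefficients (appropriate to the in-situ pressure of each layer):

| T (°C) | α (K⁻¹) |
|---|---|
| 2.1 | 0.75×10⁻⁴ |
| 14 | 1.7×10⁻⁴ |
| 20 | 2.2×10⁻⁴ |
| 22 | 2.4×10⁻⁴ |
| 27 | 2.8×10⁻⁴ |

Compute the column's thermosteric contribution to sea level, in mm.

Layer 1 at 22 °C → α = 2.4×10⁻⁴ K⁻¹
Layer 2 at 14 °C → α = 1.7×10⁻⁴ K⁻¹
Layer 3 at 2.1 °C → α = 0.75×10⁻⁴ K⁻¹
Layer 1: 1.5 × 2.4×10⁻⁴ × 240 = 0.08640 m
Layer 2: 1.7×10⁻⁴ × 0.76 × 710 = 0.091732 m
Layer 3: 0.75×10⁻⁴ × 1300 × 0.17 = 0.016575 m
Δh = 0.08640 + 0.091732 + 0.016575 = 0.194707 m ≈ 195 mm

195 mm of thermosteric rise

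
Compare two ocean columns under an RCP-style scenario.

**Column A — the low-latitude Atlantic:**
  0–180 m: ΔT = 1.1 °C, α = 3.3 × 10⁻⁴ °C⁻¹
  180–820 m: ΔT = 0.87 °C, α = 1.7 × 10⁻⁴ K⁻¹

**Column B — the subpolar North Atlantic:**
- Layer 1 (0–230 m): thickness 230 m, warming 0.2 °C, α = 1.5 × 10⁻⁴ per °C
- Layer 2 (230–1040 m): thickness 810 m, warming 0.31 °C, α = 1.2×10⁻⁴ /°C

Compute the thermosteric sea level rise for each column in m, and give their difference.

Δh_A ≈ 0.160 m, Δh_B ≈ 0.0370 m; difference ≈ 0.123 m

A Layer 1: 180 × 3.3×10⁻⁴ × 1.1 = 0.06534 m
A 180–820 m: 1.7×10⁻⁴ × 640 × 0.87 = 0.094656 m
A total: 0.159996 m
B 0–230 m: 230 × 1.5×10⁻⁴ × 0.2 = 0.00690 m
B 230–1040 m: 810 × 0.31 × 1.2×10⁻⁴ = 0.030132 m
B total: 0.037032 m
Difference: 0.159996 − 0.037032 = 0.122964 m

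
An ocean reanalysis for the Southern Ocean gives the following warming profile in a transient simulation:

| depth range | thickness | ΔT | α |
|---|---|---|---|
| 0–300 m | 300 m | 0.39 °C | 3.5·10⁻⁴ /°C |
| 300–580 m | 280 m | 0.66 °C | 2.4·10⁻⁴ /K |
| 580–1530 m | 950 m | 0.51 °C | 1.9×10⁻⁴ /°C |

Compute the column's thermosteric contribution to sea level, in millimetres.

about 177 mm

3.5×10⁻⁴ × 0.39 × 300 = 0.04095 m
300–580 m: 280 × 0.66 × 2.4×10⁻⁴ = 0.044352 m
580–1530 m: 950 × 0.51 × 1.9×10⁻⁴ = 0.092055 m
Δh = 0.04095 + 0.044352 + 0.092055 = 0.177357 m ≈ 177 mm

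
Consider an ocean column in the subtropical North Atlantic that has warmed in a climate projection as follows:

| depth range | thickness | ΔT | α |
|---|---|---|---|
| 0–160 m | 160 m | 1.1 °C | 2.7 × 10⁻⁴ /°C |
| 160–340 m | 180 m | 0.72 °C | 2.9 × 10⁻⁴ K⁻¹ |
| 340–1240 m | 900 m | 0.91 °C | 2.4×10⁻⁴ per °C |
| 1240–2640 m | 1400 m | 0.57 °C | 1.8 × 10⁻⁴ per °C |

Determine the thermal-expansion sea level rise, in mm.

425 mm

0–160 m: 1.1 × 160 × 2.7×10⁻⁴ = 0.04752 m
2.9×10⁻⁴ × 180 × 0.72 = 0.037584 m
340–1240 m: 2.4×10⁻⁴ × 0.91 × 900 = 0.19656 m
Layer 4: 0.57 × 1400 × 1.8×10⁻⁴ = 0.14364 m
Δh = 0.04752 + 0.037584 + 0.19656 + 0.14364 = 0.425304 m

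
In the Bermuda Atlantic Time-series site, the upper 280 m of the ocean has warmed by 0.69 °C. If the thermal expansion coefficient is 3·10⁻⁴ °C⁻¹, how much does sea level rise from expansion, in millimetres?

58 mm of thermosteric rise

Δh = αΔT·H = 3×10⁻⁴ × 0.69 × 280 = 0.05796 m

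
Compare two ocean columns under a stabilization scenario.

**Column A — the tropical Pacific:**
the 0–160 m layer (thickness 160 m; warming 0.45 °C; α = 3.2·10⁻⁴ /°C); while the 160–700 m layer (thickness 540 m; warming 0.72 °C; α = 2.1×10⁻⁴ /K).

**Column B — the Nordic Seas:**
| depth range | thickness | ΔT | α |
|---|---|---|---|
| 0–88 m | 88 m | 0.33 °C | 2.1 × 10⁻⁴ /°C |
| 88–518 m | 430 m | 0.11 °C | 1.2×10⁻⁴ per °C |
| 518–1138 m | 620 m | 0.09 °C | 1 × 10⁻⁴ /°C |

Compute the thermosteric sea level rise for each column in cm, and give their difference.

A 0.45 × 3.2×10⁻⁴ × 160 = 0.02304 m
A Layer 2: 0.72 × 2.1×10⁻⁴ × 540 = 0.081648 m
A total: 0.104688 m
B 0–88 m: 0.33 × 2.1×10⁻⁴ × 88 = 0.0060984 m
B Layer 2: 1.2×10⁻⁴ × 430 × 0.11 = 0.005676 m
B 518–1138 m: 1×10⁻⁴ × 620 × 0.09 = 0.00558 m
B total: 0.0173544 m
Difference: 0.104688 − 0.0173544 = 0.0873336 m

Δh_A ≈ 10 cm, Δh_B ≈ 1.7 cm; difference ≈ 8.7 cm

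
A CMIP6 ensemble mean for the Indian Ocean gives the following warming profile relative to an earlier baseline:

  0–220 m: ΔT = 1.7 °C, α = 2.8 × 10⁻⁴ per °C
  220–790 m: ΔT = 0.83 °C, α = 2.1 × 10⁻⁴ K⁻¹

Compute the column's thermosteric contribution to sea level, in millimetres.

0–220 m: 2.8×10⁻⁴ × 1.7 × 220 = 0.10472 m
0.83 × 570 × 2.1×10⁻⁴ = 0.099351 m
Δh = 0.10472 + 0.099351 = 0.204071 m ≈ 204 mm

204 mm of thermosteric rise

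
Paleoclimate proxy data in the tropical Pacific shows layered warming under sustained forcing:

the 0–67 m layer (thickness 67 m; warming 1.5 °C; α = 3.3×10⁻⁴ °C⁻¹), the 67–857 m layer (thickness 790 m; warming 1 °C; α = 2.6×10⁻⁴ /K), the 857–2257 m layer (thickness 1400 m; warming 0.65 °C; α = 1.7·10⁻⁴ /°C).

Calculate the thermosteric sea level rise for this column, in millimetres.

67 × 1.5 × 3.3×10⁻⁴ = 0.033165 m
67–857 m: 790 × 2.6×10⁻⁴ × 1 = 0.20540 m
Layer 3: 0.65 × 1.7×10⁻⁴ × 1400 = 0.15470 m
Δh = 0.033165 + 0.20540 + 0.15470 = 0.393265 m ≈ 393 mm

Δh = 393 mm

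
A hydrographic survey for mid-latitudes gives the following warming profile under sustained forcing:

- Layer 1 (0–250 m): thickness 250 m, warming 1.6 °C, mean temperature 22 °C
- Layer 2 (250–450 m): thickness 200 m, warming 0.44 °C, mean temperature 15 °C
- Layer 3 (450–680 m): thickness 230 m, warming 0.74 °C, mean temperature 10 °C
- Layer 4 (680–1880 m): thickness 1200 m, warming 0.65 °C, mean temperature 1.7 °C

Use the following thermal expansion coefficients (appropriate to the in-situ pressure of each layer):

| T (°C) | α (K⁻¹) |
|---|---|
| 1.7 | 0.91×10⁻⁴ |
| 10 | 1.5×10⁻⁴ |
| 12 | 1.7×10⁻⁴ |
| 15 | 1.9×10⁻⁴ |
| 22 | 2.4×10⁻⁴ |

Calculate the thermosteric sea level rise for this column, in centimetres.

Δh ≈ 20.9 cm

Layer 1 at 22 °C → α = 2.4×10⁻⁴ K⁻¹
Layer 2 at 15 °C → α = 1.9×10⁻⁴ K⁻¹
Layer 3 at 10 °C → α = 1.5×10⁻⁴ K⁻¹
Layer 4 at 1.7 °C → α = 0.91×10⁻⁴ K⁻¹
2.4×10⁻⁴ × 250 × 1.6 = 0.09600 m
Layer 2: 1.9×10⁻⁴ × 200 × 0.44 = 0.01672 m
Layer 3: 0.74 × 1.5×10⁻⁴ × 230 = 0.02553 m
1200 × 0.91×10⁻⁴ × 0.65 = 0.07098 m
Δh = 0.09600 + 0.01672 + 0.02553 + 0.07098 = 0.20923 m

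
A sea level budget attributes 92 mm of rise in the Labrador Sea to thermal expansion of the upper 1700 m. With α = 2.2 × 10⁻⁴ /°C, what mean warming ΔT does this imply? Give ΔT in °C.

0.25 °C

ΔT = Δh/(αH) = 0.092 / (2.2×10⁻⁴ × 1700) ≈ 0.2460 °C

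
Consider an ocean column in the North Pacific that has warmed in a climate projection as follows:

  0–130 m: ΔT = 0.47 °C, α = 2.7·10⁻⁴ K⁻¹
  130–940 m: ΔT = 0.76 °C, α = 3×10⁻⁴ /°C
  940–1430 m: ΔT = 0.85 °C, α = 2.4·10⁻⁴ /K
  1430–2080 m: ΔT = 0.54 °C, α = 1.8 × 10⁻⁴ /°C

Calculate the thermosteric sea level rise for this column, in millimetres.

Δh ≈ 364 mm

Layer 1: 0.47 × 2.7×10⁻⁴ × 130 = 0.016497 m
130–940 m: 3×10⁻⁴ × 810 × 0.76 = 0.18468 m
Layer 3: 2.4×10⁻⁴ × 0.85 × 490 = 0.09996 m
Layer 4: 650 × 1.8×10⁻⁴ × 0.54 = 0.06318 m
Δh = 0.016497 + 0.18468 + 0.09996 + 0.06318 = 0.364317 m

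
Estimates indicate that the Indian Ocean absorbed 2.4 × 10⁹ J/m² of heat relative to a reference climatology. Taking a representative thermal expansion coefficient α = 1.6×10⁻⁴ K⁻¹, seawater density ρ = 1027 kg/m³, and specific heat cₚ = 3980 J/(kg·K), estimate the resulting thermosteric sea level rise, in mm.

Δh ≈ 93.9 mm

Δh = αQ/(ρcₚ) = 1.6×10⁻⁴ × 2.4×10⁹ / (1027 × 3980) ≈ 0.093946 m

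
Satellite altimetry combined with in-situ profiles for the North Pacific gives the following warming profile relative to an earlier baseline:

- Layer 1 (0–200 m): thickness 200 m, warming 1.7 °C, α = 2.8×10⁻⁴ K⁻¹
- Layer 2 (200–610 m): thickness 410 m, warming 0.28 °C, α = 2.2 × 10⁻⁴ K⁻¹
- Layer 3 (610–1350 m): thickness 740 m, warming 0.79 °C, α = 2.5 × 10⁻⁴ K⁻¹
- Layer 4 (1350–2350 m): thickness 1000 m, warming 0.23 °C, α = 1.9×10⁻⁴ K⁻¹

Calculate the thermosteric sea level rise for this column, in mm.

Δh = 310 mm

0–200 m: 200 × 2.8×10⁻⁴ × 1.7 = 0.09520 m
410 × 0.28 × 2.2×10⁻⁴ = 0.025256 m
610–1350 m: 0.79 × 2.5×10⁻⁴ × 740 = 0.14615 m
1350–2350 m: 0.23 × 1000 × 1.9×10⁻⁴ = 0.04370 m
Δh = 0.09520 + 0.025256 + 0.14615 + 0.04370 = 0.310306 m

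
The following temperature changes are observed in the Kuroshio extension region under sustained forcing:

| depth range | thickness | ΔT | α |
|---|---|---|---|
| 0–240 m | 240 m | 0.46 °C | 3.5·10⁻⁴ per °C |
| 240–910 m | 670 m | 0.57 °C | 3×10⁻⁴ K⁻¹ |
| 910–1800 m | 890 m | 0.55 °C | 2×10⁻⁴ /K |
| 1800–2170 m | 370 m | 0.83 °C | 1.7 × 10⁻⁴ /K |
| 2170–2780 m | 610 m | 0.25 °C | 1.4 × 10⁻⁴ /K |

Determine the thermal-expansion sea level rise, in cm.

240 × 3.5×10⁻⁴ × 0.46 = 0.03864 m
240–910 m: 0.57 × 670 × 3×10⁻⁴ = 0.11457 m
910–1800 m: 2×10⁻⁴ × 0.55 × 890 = 0.09790 m
1800–2170 m: 0.83 × 370 × 1.7×10⁻⁴ = 0.052207 m
2170–2780 m: 610 × 0.25 × 1.4×10⁻⁴ = 0.02135 m
Δh = 0.03864 + 0.11457 + 0.09790 + 0.052207 + 0.02135 = 0.324667 m

32.5 cm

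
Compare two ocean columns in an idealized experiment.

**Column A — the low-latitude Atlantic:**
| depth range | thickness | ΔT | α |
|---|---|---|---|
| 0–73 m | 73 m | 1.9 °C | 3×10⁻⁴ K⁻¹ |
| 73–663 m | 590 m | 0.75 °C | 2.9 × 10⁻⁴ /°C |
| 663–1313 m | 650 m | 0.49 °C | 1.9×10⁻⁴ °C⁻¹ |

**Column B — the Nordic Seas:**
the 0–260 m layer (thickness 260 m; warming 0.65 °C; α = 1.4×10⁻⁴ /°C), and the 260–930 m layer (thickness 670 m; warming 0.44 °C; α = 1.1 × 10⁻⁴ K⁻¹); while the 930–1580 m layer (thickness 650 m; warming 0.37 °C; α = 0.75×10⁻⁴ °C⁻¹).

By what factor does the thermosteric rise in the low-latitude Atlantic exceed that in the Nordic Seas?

A Layer 1: 1.9 × 73 × 3×10⁻⁴ = 0.04161 m
A 73–663 m: 2.9×10⁻⁴ × 0.75 × 590 = 0.128325 m
A 663–1313 m: 1.9×10⁻⁴ × 650 × 0.49 = 0.060515 m
A total: 0.23045 m
B 1.4×10⁻⁴ × 0.65 × 260 = 0.02366 m
B Layer 2: 0.44 × 1.1×10⁻⁴ × 670 = 0.032428 m
B 930–1580 m: 0.75×10⁻⁴ × 0.37 × 650 = 0.0180375 m
B total: 0.0741255 m
Ratio: 0.23045 / 0.0741255 ≈ 3.109

3.1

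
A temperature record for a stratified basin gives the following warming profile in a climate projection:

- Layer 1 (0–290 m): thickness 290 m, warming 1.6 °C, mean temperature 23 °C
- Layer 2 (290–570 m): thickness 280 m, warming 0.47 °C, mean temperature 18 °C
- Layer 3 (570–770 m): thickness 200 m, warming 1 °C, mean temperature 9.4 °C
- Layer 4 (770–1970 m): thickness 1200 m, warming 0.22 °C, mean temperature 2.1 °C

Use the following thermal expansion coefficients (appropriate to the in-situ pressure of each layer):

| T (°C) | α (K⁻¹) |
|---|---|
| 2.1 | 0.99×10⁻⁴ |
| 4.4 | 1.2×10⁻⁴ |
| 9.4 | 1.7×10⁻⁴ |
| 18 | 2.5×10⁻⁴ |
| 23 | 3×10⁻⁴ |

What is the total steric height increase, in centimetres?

Layer 1 at 23 °C → α = 3×10⁻⁴ K⁻¹
Layer 2 at 18 °C → α = 2.5×10⁻⁴ K⁻¹
Layer 3 at 9.4 °C → α = 1.7×10⁻⁴ K⁻¹
Layer 4 at 2.1 °C → α = 0.99×10⁻⁴ K⁻¹
0–290 m: 1.6 × 3×10⁻⁴ × 290 = 0.13920 m
Layer 2: 0.47 × 280 × 2.5×10⁻⁴ = 0.03290 m
200 × 1 × 1.7×10⁻⁴ = 0.03400 m
1200 × 0.22 × 0.99×10⁻⁴ = 0.026136 m
Δh = 0.13920 + 0.03290 + 0.03400 + 0.026136 = 0.232236 m ≈ 23.2 cm

Δh = 23.2 cm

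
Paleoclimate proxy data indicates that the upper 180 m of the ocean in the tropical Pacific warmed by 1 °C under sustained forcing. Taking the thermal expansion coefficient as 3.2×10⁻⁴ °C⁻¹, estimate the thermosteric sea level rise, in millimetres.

Δh = αΔT·H = 3.2×10⁻⁴ × 1 × 180 = 0.05760 m

Δh ≈ 58 mm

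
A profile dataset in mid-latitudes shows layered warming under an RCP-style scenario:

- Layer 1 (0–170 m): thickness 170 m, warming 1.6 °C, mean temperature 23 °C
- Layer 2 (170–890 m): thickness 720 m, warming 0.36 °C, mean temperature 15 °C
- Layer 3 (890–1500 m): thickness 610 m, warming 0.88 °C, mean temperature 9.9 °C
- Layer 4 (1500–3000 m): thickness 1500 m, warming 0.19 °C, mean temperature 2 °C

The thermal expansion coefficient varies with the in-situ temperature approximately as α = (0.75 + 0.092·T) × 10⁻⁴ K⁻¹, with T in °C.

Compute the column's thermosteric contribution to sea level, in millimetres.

about 249 mm

Layer 1: α = (0.75 + 0.092×23)×10⁻⁴ = 2.866×10⁻⁴ K⁻¹
Layer 2: α = (0.75 + 0.092×15)×10⁻⁴ = 2.13×10⁻⁴ K⁻¹
Layer 3: α = (0.75 + 0.092×9.9)×10⁻⁴ = 1.6608×10⁻⁴ K⁻¹
Layer 4: α = (0.75 + 0.092×2)×10⁻⁴ = 0.934×10⁻⁴ K⁻¹
0–170 m: 170 × 2.866×10⁻⁴ × 1.6 = 0.0779552 m
170–890 m: 0.36 × 720 × 2.13×10⁻⁴ = 0.0552096 m
610 × 1.6608×10⁻⁴ × 0.88 = 0.089151744 m
1500 × 0.19 × 0.934×10⁻⁴ = 0.026619 m
Δh = 0.0779552 + 0.0552096 + 0.089151744 + 0.026619 = 0.248935544 m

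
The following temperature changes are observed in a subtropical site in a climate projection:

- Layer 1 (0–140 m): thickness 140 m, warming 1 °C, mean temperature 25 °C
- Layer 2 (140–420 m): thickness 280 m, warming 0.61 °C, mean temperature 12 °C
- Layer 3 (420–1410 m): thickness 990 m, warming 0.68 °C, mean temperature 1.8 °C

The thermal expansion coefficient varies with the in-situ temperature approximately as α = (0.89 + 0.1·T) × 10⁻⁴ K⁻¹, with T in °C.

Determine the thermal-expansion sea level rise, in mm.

Layer 1: α = (0.89 + 0.1×25)×10⁻⁴ = 3.39×10⁻⁴ K⁻¹
Layer 2: α = (0.89 + 0.1×12)×10⁻⁴ = 2.09×10⁻⁴ K⁻¹
Layer 3: α = (0.89 + 0.1×1.8)×10⁻⁴ = 1.07×10⁻⁴ K⁻¹
140 × 1 × 3.39×10⁻⁴ = 0.04746 m
2.09×10⁻⁴ × 0.61 × 280 = 0.0356972 m
420–1410 m: 1.07×10⁻⁴ × 990 × 0.68 = 0.0720324 m
Δh = 0.04746 + 0.0356972 + 0.0720324 = 0.1551896 m

about 160 mm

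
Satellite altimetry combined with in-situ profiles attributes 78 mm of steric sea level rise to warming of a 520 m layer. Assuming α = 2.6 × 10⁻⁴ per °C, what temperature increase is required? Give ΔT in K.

ΔT = Δh/(αH) = 0.078 / (2.6×10⁻⁴ × 520) ≈ 0.5769 K

about 0.577 K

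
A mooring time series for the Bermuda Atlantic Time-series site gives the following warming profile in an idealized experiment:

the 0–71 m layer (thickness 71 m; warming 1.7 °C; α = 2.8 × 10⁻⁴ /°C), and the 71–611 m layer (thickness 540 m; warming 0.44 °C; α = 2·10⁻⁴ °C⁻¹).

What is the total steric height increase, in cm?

Δh = 8.13 cm

0–71 m: 2.8×10⁻⁴ × 1.7 × 71 = 0.033796 m
Layer 2: 2×10⁻⁴ × 0.44 × 540 = 0.04752 m
Δh = 0.033796 + 0.04752 = 0.081316 m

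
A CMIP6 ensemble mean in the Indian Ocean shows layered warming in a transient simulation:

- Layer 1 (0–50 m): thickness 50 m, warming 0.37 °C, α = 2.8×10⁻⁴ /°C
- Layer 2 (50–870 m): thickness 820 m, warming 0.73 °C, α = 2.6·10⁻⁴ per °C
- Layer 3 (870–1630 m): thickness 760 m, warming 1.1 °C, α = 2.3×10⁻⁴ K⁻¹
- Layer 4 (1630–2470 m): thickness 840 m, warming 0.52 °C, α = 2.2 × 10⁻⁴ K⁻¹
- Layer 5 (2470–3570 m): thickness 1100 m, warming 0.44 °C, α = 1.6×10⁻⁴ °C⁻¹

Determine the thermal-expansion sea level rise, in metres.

0.37 × 2.8×10⁻⁴ × 50 = 0.00518 m
50–870 m: 2.6×10⁻⁴ × 820 × 0.73 = 0.155636 m
Layer 3: 760 × 2.3×10⁻⁴ × 1.1 = 0.19228 m
0.52 × 2.2×10⁻⁴ × 840 = 0.096096 m
2470–3570 m: 1100 × 0.44 × 1.6×10⁻⁴ = 0.07744 m
Δh = 0.00518 + 0.155636 + 0.19228 + 0.096096 + 0.07744 = 0.526632 m

Δh = 0.527 m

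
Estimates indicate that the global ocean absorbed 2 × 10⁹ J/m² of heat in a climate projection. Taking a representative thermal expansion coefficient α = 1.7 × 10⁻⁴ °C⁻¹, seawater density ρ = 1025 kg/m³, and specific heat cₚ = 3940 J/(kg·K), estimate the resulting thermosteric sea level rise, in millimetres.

Δh = αQ/(ρcₚ) = 1.7×10⁻⁴ × 2×10⁹ / (1025 × 3940) ≈ 0.08419 m

about 84 mm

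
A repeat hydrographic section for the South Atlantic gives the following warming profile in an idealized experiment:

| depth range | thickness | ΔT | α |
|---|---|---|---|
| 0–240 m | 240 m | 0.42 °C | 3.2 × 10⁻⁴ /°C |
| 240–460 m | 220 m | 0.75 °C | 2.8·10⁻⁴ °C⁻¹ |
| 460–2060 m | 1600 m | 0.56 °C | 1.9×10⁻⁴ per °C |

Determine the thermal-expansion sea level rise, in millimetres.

249 mm of thermosteric rise

Layer 1: 3.2×10⁻⁴ × 0.42 × 240 = 0.032256 m
Layer 2: 2.8×10⁻⁴ × 220 × 0.75 = 0.04620 m
460–2060 m: 1.9×10⁻⁴ × 0.56 × 1600 = 0.17024 m
Δh = 0.032256 + 0.04620 + 0.17024 = 0.248696 m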